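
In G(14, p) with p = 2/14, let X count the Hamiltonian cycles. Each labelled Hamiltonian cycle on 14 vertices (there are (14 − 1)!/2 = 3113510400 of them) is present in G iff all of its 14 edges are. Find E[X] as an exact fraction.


K_14 has (14 − 1)!/2 = 3113510400 labelled Hamiltonian cycles.
For each such Hamiltonian cycle H, let X_H = 1 if all 14 edges of H are present in G. Then P[X_H = 1] = p^{14} = (1/7)^{14} = 1/678223072849.
By linearity of expectation: E[X] = Σ_H E[X_H] = 3113510400 · p^{14} = 3113510400 · 1/678223072849 = 444787200/96889010407.
Numerically: E[X] ≈ 0.0045907.

E[X] = 3113510400 · (1/7)^{14} = 444787200/96889010407 ≈ 0.0045907.


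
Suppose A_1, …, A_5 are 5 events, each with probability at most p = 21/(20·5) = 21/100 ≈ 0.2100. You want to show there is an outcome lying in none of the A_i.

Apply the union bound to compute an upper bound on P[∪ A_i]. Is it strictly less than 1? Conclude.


Union bound: P[∪_{i=1}^{5} A_i] ≤ Σ_i P[A_i] ≤ 5·p = 5·(21/100) = 21/20.
Numerically: 21/20 ≈ 1.0500.
Is 21/20 < 1? NO.
Since the bound 21/20 is ≥ 1, the union bound is uninformative here; it does NOT by itself certify existence.

5·p = 21/20 ≈ 1.0500; existence NOT certified by the union bound.


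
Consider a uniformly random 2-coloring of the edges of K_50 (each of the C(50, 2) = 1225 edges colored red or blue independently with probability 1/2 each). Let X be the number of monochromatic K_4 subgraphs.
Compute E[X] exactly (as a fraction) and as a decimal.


Let X = Σ_S X_S over the C(50, 4) = 230300 subsets S of size 4, where X_S = 1 if the K_4 on S is monochromatic.
For a fixed S, the K_4 on S has C(4, 2) = 6 edges. P[all 6 edges red] = (1/2)^6, and likewise for blue, so P[monochromatic] = 2·(1/2)^6 = 2^{1 − 6} = 1/32.
By linearity of expectation: E[X] = C(50, 4) · 2^{1 − 6} = 230300 · 1/32 = 57575/8.
Numerically: E[X] ≈ 7196.875000.

E[X] = C(50,4)·2^(1−C(4,2)) = 57575/8 ≈ 7196.875000.


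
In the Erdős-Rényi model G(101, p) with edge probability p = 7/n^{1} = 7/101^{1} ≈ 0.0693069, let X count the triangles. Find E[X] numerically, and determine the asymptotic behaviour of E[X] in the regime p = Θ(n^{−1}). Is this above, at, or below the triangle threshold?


Number of potential triangles: C(101, 3) = 166650.
Each occurs with probability p³ ≈ (0.0693069)³ ≈ 3.32912421e-04.
By linearity: E[X] = C(101, 3)·p³ ≈ 166650 · 3.32912421e-04 ≈ 55.479855.
Here α = 1, so p = 7/n is exactly at the triangle threshold p ~ 1/n. Asymptotically E[X] → c³/6 = 7³/6 = 343/6 ≈ 57.166667, a bounded constant. In this regime the triangle count is asymptotically Poisson(c³/6).

E[X] ≈ 55.479855; in regime p = Θ(1/n^{1}) E[X] stays bounded (at the triangle threshold p ~ 1/n).


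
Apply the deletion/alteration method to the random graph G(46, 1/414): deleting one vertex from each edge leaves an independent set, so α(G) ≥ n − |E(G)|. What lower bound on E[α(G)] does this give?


E[|E(G)|] = C(46, 2)·p = 1035 · (1/414) = 5/2.
E[α(G)] ≥ n − E[|E(G)|] = 46 − 5/2 = 87/2.
Numerically: ≈ 43.500000.
(This is only a lower bound; the true E[α(G)] may be larger.)

E[α(G)] ≥ 87/2 ≈ 43.500000.


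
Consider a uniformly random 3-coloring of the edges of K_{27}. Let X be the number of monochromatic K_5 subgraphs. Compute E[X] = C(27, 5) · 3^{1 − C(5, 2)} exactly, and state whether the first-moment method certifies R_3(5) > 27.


E[X] = C(27, 5) · 3^{1 − 10} = 80730 · 3^{−9} = 80730/19683.
As a reduced fraction: E[X] = 2990/729 ≈ 4.1015.
Is E[X] < 1? NO.
Since E[X] ≥ 1, the first-moment bound is inconclusive at n = 27; it does NOT by itself certify R_3(5) > 27.

E[X] = 2990/729 ≈ 4.1015; E[X] ≥ 1; first-moment method inconclusive here.


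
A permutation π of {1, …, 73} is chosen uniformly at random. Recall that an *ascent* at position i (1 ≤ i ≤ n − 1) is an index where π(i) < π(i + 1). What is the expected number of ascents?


Write X = Σ X_I over i = 1, …, 72, with X_I the indicator of one ascent.
There are 72 indicators.
For each fixed i, the pair (π(i), π(i+1)) is a uniformly random ordered pair of distinct values from {1, …, 73}; by symmetry P[π(i) < π(i+1)] = 1/2.
By linearity: E[X] = 72 · (1/2) = (73 − 1) · (1/2) = 36 ≈ 36.000.

E[X] = 36 = 36.000.


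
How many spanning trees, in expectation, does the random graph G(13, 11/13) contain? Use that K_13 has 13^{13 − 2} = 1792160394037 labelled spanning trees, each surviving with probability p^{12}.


K_13 has 13^{13 − 2} = 1792160394037 labelled spanning trees.
For each such spanning tree H, let X_H = 1 if all 12 edges of H are present in G. Then P[X_H = 1] = p^{12} = (11/13)^{12} = 3138428376721/23298085122481.
Summing the indicators: E[X] = Σ_H E[X_H] = 1792160394037 · p^{12} = 1792160394037 · 3138428376721/23298085122481 = 3138428376721/13.
Numerically: E[X] ≈ 2.414e+11.

E[X] = 1792160394037 · (11/13)^{12} = 3138428376721/13 ≈ 2.414e+11.


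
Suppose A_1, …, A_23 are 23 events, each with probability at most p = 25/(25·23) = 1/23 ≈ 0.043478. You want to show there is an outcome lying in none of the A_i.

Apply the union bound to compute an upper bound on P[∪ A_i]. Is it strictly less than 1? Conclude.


Union bound: P[∪_{i=1}^{23} A_i] ≤ Σ_i P[A_i] ≤ 23·p = 23·(1/23) = 1.
Numerically: 1 ≈ 1.000000.
Is 1 < 1? NO.
Since the bound 1 is ≥ 1, the union bound is uninformative here; it does NOT by itself certify existence.

23·p = 1 ≈ 1.000000; existence NOT certified by the union bound.


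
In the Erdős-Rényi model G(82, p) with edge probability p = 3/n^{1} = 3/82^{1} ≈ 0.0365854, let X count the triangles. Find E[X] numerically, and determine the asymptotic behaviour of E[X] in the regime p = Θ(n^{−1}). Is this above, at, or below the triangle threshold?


Number of potential triangles: C(82, 3) = 88560.
Each occurs with probability p³ ≈ (0.0365854)³ ≈ 4.89691096e-05.
By linearity: E[X] = C(82, 3)·p³ ≈ 88560 · 4.89691096e-05 ≈ 4.336704.
Here α = 1, so p = 3/n is exactly at the triangle threshold p ~ 1/n. Asymptotically E[X] → c³/6 = 3³/6 = 9/2 ≈ 4.500000, a bounded constant. In this regime the triangle count is asymptotically Poisson(c³/6).

E[X] ≈ 4.336704; in regime p = Θ(1/n^{1}) E[X] stays bounded (at the triangle threshold p ~ 1/n).


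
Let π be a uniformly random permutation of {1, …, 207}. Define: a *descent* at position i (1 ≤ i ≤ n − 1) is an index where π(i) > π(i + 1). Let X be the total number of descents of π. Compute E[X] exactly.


Write X = Σ X_I over i = 1, …, 206, with X_I the indicator of one descent.
There are 206 indicators.
For each fixed i, the pair (π(i), π(i+1)) is a uniformly random ordered pair of distinct values from {1, …, 207}; by symmetry P[π(i) > π(i+1)] = 1/2.
By linearity: E[X] = 206 · (1/2) = (207 − 1) · (1/2) = 103 ≈ 103.000.

E[X] = 103 = 103.000.


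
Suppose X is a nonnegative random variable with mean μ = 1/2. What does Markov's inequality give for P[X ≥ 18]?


μ = E[X] = 1/2, a = 18.
Markov: P[X ≥ 18] ≤ μ/a = (1/2)/18 = 1/36.
Numerically: ≈ 0.027778.
(Since a = 18 > μ = 0.500000, the bound 1/36 is < 1 and informative.)

P[X ≥ 18] ≤ 1/36 ≈ 0.027778.


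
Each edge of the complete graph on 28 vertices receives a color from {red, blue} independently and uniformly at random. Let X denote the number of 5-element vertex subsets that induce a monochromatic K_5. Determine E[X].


Let X = Σ_S X_S over the C(28, 5) = 98280 subsets S of size 5, where X_S = 1 if the K_5 on S is monochromatic.
For a fixed S, the K_5 on S has C(5, 2) = 10 edges. P[all 10 edges red] = (1/2)^10, and likewise for blue, so P[monochromatic] = 2·(1/2)^10 = 2^{1 − 10} = 1/512.
By linearity of expectation: E[X] = C(28, 5) · 2^{1 − 10} = 98280 · 1/512 = 12285/64.
Numerically: E[X] ≈ 191.9531.

E[X] = C(28,5)·2^(1−C(5,2)) = 12285/64 ≈ 191.9531.


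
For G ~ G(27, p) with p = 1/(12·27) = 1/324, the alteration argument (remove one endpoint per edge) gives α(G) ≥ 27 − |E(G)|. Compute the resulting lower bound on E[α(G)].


E[|E(G)|] = C(27, 2)·p = 351 · (1/324) = 13/12.
E[α(G)] ≥ n − E[|E(G)|] = 27 − 13/12 = 311/12.
Numerically: ≈ 25.916667.
(This is only a lower bound; the true E[α(G)] may be larger.)

E[α(G)] ≥ 311/12 ≈ 25.916667.


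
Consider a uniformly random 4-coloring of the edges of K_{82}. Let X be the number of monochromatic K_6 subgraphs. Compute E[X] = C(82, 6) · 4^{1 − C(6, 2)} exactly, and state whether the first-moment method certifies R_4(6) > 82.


E[X] = C(82, 6) · 4^{1 − 15} = 350161812 · 4^{−14} = 350161812/268435456.
As a reduced fraction: E[X] = 87540453/67108864 ≈ 1.304454.
Is E[X] < 1? NO.
Since E[X] ≥ 1, the first-moment bound is inconclusive at n = 82; it does NOT by itself certify R_4(6) > 82.

E[X] = 87540453/67108864 ≈ 1.304454; E[X] ≥ 1; first-moment method inconclusive here.


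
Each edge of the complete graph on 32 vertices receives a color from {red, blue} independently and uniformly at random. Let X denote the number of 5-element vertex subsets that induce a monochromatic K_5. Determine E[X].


Let X = Σ_S X_S over the C(32, 5) = 201376 subsets S of size 5, where X_S = 1 if the K_5 on S is monochromatic.
For a fixed S, the K_5 on S has C(5, 2) = 10 edges. P[all 10 edges red] = (1/2)^10, and likewise for blue, so P[monochromatic] = 2·(1/2)^10 = 2^{1 − 10} = 1/512.
Summing: E[X] = C(32, 5) · 2^{1 − 10} = 201376 · 1/512 = 6293/16.
Numerically: E[X] ≈ 393.312.

E[X] = C(32,5)·2^(1−C(5,2)) = 6293/16 ≈ 393.312.


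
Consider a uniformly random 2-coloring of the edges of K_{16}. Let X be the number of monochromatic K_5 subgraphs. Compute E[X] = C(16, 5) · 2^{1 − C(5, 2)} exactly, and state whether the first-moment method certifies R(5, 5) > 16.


E[X] = C(16, 5) · 2^{1 − 10} = 4368 · 2^{−9} = 4368/512.
As a reduced fraction: E[X] = 273/32 ≈ 8.531250.
Is E[X] < 1? NO.
Since E[X] ≥ 1, the first-moment bound is inconclusive at n = 16; it does NOT by itself certify R(5, 5) > 16.

E[X] = 273/32 ≈ 8.531250; E[X] ≥ 1; first-moment method inconclusive here.


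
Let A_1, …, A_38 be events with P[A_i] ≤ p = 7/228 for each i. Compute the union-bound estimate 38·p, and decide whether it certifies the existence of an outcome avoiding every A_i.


Union bound: P[∪_{i=1}^{38} A_i] ≤ Σ_i P[A_i] ≤ 38·p = 38·(7/228) = 7/6.
Numerically: 7/6 ≈ 1.1667.
Is 7/6 < 1? NO.
Since the bound 7/6 is ≥ 1, the union bound is uninformative here; it does NOT by itself certify existence.

38·p = 7/6 ≈ 1.1667; existence NOT certified by the union bound.


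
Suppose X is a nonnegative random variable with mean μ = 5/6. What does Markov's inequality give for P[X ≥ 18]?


μ = E[X] = 5/6, a = 18.
Markov: P[X ≥ 18] ≤ μ/a = (5/6)/18 = 5/108.
Numerically: ≈ 0.04630.
(Since a = 18 > μ = 0.83333, the bound 5/108 is < 1 and informative.)

P[X ≥ 18] ≤ 5/108 ≈ 0.04630.


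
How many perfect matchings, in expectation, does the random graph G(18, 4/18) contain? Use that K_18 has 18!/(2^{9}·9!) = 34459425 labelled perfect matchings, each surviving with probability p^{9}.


K_18 has 18!/(2^{9}·9!) = 34459425 labelled perfect matchings.
For each such perfect matching H, let X_H = 1 if all 9 edges of H are present in G. Then P[X_H = 1] = p^{9} = (2/9)^{9} = 512/387420489.
Summing the indicators: E[X] = Σ_H E[X_H] = 34459425 · p^{9} = 34459425 · 512/387420489 = 217817600/4782969.
Numerically: E[X] ≈ 45.5402.

E[X] = 34459425 · (2/9)^{9} = 217817600/4782969 ≈ 45.5402.


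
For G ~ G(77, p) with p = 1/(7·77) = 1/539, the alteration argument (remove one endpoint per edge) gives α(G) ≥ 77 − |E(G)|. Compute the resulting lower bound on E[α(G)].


E[|E(G)|] = C(77, 2)·p = 2926 · (1/539) = 38/7.
E[α(G)] ≥ n − E[|E(G)|] = 77 − 38/7 = 501/7.
Numerically: ≈ 71.571429.
(This is only a lower bound; the true E[α(G)] may be larger.)

E[α(G)] ≥ 501/7 ≈ 71.571429.


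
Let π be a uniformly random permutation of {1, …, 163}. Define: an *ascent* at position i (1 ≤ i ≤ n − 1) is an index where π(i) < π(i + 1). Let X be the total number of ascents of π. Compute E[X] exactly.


Write X = Σ X_I over i = 1, …, 162, with X_I the indicator of one ascent.
There are 162 indicators.
For each fixed i, the pair (π(i), π(i+1)) is a uniformly random ordered pair of distinct values from {1, …, 163}; by symmetry P[π(i) < π(i+1)] = 1/2.
By linearity: E[X] = 162 · (1/2) = (163 − 1) · (1/2) = 81 ≈ 81.00000.

E[X] = 81 = 81.00000.


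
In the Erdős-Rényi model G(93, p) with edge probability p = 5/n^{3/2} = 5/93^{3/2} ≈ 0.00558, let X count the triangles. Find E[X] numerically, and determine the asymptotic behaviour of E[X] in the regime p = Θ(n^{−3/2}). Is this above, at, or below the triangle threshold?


Number of potential triangles: C(93, 3) = 129766.
Each occurs with probability p³ ≈ (0.00558)³ ≈ 1.73275e-07.
By linearity: E[X] = C(93, 3)·p³ ≈ 129766 · 1.73275e-07 ≈ 0.022.
Since α = 3/2 > 1, p = c/n^{3/2} = o(1/n) is below the triangle threshold p ~ 1/n. Asymptotically E[X] ~ (c³/6)·n^{3(1−α)} = (5³/6)·n^{-1.5} → 0, so by Markov's inequality G has no triangles w.h.p.

E[X] ≈ 0.022; in regime p = Θ(1/n^{3/2}) E[X] tends to 0 (below the triangle threshold p ~ 1/n).


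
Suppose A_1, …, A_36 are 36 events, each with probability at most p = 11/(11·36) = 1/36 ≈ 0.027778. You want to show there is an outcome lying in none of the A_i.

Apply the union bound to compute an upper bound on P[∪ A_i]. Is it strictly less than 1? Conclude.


Union bound: P[∪_{i=1}^{36} A_i] ≤ Σ_i P[A_i] ≤ 36·p = 36·(1/36) = 1.
Numerically: 1 ≈ 1.000000.
Is 1 < 1? NO.
Since the bound 1 is ≥ 1, the union bound is uninformative here; it does NOT by itself certify existence.

36·p = 1 ≈ 1.000000; existence NOT certified by the union bound.


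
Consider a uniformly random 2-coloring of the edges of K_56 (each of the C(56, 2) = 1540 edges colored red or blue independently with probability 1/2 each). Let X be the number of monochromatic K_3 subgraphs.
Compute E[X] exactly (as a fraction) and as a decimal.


Let X = Σ_S X_S over the C(56, 3) = 27720 subsets S of size 3, where X_S = 1 if the K_3 on S is monochromatic.
For a fixed S, the K_3 on S has C(3, 2) = 3 edges. P[all 3 edges red] = (1/2)^3, and likewise for blue, so P[monochromatic] = 2·(1/2)^3 = 2^{1 − 3} = 1/4.
By linearity: E[X] = C(56, 3) · 2^{1 − 3} = 27720 · 1/4 = 6930.
Numerically: E[X] ≈ 6930.000000.

E[X] = C(56,3)·2^(1−C(3,2)) = 6930 ≈ 6930.000000.


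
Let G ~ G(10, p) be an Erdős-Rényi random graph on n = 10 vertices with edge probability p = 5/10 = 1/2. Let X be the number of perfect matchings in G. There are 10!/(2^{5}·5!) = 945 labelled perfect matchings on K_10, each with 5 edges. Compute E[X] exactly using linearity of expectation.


K_10 has 10!/(2^{5}·5!) = 945 labelled perfect matchings.
For each such perfect matching H, let X_H = 1 if all 5 edges of H are present in G. Then P[X_H = 1] = p^{5} = (1/2)^{5} = 1/32.
By linearity of expectation: E[X] = Σ_H E[X_H] = 945 · p^{5} = 945 · 1/32 = 945/32.
Numerically: E[X] ≈ 29.5.

E[X] = 945 · (1/2)^{5} = 945/32 ≈ 29.5.


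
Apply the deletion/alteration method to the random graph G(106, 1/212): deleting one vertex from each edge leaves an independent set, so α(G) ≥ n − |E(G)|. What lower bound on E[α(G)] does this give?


E[|E(G)|] = C(106, 2)·p = 5565 · (1/212) = 105/4.
E[α(G)] ≥ n − E[|E(G)|] = 106 − 105/4 = 319/4.
Numerically: ≈ 79.750000.
(This is only a lower bound; the true E[α(G)] may be larger.)

E[α(G)] ≥ 319/4 ≈ 79.750000.


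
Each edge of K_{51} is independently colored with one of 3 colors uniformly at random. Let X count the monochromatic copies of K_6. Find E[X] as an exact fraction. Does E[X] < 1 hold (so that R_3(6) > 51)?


E[X] = C(51, 6) · 3^{1 − 15} = 18009460 · 3^{−14} = 18009460/4782969.
As a reduced fraction: E[X] = 18009460/4782969 ≈ 3.765331.
Is E[X] < 1? NO.
Since E[X] ≥ 1, the first-moment bound is inconclusive at n = 51; it does NOT by itself certify R_3(6) > 51.

E[X] = 18009460/4782969 ≈ 3.765331; E[X] ≥ 1; first-moment method inconclusive here.


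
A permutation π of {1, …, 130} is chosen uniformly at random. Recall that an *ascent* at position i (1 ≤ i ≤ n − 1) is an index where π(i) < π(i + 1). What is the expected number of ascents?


Write X = Σ X_I over i = 1, …, 129, with X_I the indicator of one ascent.
There are 129 indicators.
For each fixed i, the pair (π(i), π(i+1)) is a uniformly random ordered pair of distinct values from {1, …, 130}; by symmetry P[π(i) < π(i+1)] = 1/2.
By linearity: E[X] = 129 · (1/2) = (130 − 1) · (1/2) = 129/2 ≈ 64.500000.

E[X] = 129/2 = 64.500000.


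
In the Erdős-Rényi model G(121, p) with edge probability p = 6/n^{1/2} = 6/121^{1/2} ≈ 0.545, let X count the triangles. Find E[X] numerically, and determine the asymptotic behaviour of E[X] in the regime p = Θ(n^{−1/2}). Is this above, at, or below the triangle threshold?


Number of potential triangles: C(121, 3) = 287980.
Each occurs with probability p³ ≈ (0.545)³ ≈ 1.62284e-01.
By linearity: E[X] = C(121, 3)·p³ ≈ 287980 · 1.62284e-01 ≈ 46734.545.
Since α = 1/2 < 1, p = c/n^{1/2} ≫ 1/n is above the triangle threshold p ~ 1/n. Asymptotically E[X] ~ (c³/6)·n^{3(1−α)} = (6³/6)·n^{1.5} → ∞; triangles are abundant w.h.p.

E[X] ≈ 46734.545; in regime p = Θ(1/n^{1/2}) E[X] diverges (above the triangle threshold p ~ 1/n).


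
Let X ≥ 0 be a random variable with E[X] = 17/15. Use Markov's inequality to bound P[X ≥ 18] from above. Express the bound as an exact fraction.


μ = E[X] = 17/15, a = 18.
Markov: P[X ≥ 18] ≤ μ/a = (17/15)/18 = 17/270.
Numerically: ≈ 0.062963.
(Since a = 18 > μ = 1.133333, the bound 17/270 is < 1 and informative.)

P[X ≥ 18] ≤ 17/270 ≈ 0.062963.


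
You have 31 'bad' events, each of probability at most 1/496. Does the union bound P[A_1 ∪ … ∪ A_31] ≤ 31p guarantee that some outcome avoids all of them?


Union bound: P[∪_{i=1}^{31} A_i] ≤ Σ_i P[A_i] ≤ 31·p = 31·(1/496) = 1/16.
Numerically: 1/16 ≈ 0.06250.
Is 1/16 < 1? YES.
Since P[∪ A_i] ≤ 1/16 < 1, the complement has P[∩ A_i^c] ≥ 1 − 1/16 = 15/16 > 0, so some outcome avoids every A_i.

31·p = 1/16 ≈ 0.06250; existence CERTIFIED by the union bound.


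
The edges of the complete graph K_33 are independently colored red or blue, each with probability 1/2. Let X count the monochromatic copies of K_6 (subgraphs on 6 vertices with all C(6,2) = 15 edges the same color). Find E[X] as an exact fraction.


Let X = Σ_S X_S over the C(33, 6) = 1107568 subsets S of size 6, where X_S = 1 if the K_6 on S is monochromatic.
For a fixed S, the K_6 on S has C(6, 2) = 15 edges. P[all 15 edges red] = (1/2)^15, and likewise for blue, so P[monochromatic] = 2·(1/2)^15 = 2^{1 − 15} = 1/16384.
Summing: E[X] = C(33, 6) · 2^{1 − 15} = 1107568 · 1/16384 = 69223/1024.
Numerically: E[X] ≈ 67.6006.

E[X] = C(33,6)·2^(1−C(6,2)) = 69223/1024 ≈ 67.6006.


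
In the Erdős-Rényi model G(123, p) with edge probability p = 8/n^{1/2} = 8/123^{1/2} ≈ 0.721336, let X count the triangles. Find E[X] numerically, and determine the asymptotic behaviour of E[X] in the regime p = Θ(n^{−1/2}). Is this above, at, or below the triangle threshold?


Number of potential triangles: C(123, 3) = 302621.
Each occurs with probability p³ ≈ (0.721336)³ ≈ 3.75329149e-01.
By linearity: E[X] = C(123, 3)·p³ ≈ 302621 · 3.75329149e-01 ≈ 113582.482321.
Since α = 1/2 < 1, p = c/n^{1/2} ≫ 1/n is above the triangle threshold p ~ 1/n. Asymptotically E[X] ~ (c³/6)·n^{3(1−α)} = (8³/6)·n^{1.5} → ∞; triangles are abundant w.h.p.

E[X] ≈ 113582.482321; in regime p = Θ(1/n^{1/2}) E[X] diverges (above the triangle threshold p ~ 1/n).


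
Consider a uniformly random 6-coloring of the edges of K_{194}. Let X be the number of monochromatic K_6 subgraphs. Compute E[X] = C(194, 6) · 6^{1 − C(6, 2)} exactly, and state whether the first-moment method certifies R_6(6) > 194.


E[X] = C(194, 6) · 6^{1 − 15} = 68482017072 · 6^{−14} = 68482017072/78364164096.
As a reduced fraction: E[X] = 475569563/544195584 ≈ 0.8739.
Is E[X] < 1? YES.
Since E[X] < 1, there exists a 6-coloring of K_{194} with no monochromatic K_6; hence R_6(6) > 194.

E[X] = 475569563/544195584 ≈ 0.8739; E[X] < 1, so R_6(6) > 194.


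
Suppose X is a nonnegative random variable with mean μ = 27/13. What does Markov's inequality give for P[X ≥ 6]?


μ = E[X] = 27/13, a = 6.
Markov: P[X ≥ 6] ≤ μ/a = (27/13)/6 = 9/26.
Numerically: ≈ 0.3462.
(Since a = 6 > μ = 2.0769, the bound 9/26 is < 1 and informative.)

P[X ≥ 6] ≤ 9/26 ≈ 0.3462.


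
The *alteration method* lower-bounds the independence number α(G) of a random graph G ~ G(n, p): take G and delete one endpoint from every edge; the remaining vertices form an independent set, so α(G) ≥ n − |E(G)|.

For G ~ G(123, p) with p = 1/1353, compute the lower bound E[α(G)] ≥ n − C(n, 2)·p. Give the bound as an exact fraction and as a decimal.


E[|E(G)|] = C(123, 2)·p = 7503 · (1/1353) = 61/11.
E[α(G)] ≥ n − E[|E(G)|] = 123 − 61/11 = 1292/11.
Numerically: ≈ 117.45455.
(This is only a lower bound; the true E[α(G)] may be larger.)

E[α(G)] ≥ 1292/11 ≈ 117.45455.


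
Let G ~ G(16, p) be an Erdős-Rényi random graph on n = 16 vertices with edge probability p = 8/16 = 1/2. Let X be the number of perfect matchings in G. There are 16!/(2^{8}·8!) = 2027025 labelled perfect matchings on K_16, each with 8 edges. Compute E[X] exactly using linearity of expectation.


K_16 has 16!/(2^{8}·8!) = 2027025 labelled perfect matchings.
For each such perfect matching H, let X_H = 1 if all 8 edges of H are present in G. Then P[X_H = 1] = p^{8} = (1/2)^{8} = 1/256.
Summing the indicators: E[X] = Σ_H E[X_H] = 2027025 · p^{8} = 2027025 · 1/256 = 2027025/256.
Numerically: E[X] ≈ 7918.1.

E[X] = 2027025 · (1/2)^{8} = 2027025/256 ≈ 7918.1.


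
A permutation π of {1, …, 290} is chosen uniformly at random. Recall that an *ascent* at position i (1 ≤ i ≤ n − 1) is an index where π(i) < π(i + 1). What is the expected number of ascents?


Write X = Σ X_I over i = 1, …, 289, with X_I the indicator of one ascent.
There are 289 indicators.
For each fixed i, the pair (π(i), π(i+1)) is a uniformly random ordered pair of distinct values from {1, …, 290}; by symmetry P[π(i) < π(i+1)] = 1/2.
By linearity: E[X] = 289 · (1/2) = (290 − 1) · (1/2) = 289/2 ≈ 144.500000.

E[X] = 289/2 = 144.500000.


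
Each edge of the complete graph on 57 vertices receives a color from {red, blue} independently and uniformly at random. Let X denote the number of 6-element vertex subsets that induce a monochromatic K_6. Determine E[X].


Let X = Σ_S X_S over the C(57, 6) = 36288252 subsets S of size 6, where X_S = 1 if the K_6 on S is monochromatic.
For a fixed S, the K_6 on S has C(6, 2) = 15 edges. P[all 15 edges red] = (1/2)^15, and likewise for blue, so P[monochromatic] = 2·(1/2)^15 = 2^{1 − 15} = 1/16384.
By linearity of expectation: E[X] = C(57, 6) · 2^{1 − 15} = 36288252 · 1/16384 = 9072063/4096.
Numerically: E[X] ≈ 2214.8591.

E[X] = C(57,6)·2^(1−C(6,2)) = 9072063/4096 ≈ 2214.8591.


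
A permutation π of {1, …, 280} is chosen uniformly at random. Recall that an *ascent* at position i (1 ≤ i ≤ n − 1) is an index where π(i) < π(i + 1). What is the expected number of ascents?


Write X = Σ X_I over i = 1, …, 279, with X_I the indicator of one ascent.
There are 279 indicators.
For each fixed i, the pair (π(i), π(i+1)) is a uniformly random ordered pair of distinct values from {1, …, 280}; by symmetry P[π(i) < π(i+1)] = 1/2.
By linearity: E[X] = 279 · (1/2) = (280 − 1) · (1/2) = 279/2 ≈ 139.500000.

E[X] = 279/2 = 139.500000.


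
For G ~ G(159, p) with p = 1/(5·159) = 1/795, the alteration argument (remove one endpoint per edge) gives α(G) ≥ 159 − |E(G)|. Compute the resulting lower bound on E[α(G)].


E[|E(G)|] = C(159, 2)·p = 12561 · (1/795) = 79/5.
E[α(G)] ≥ n − E[|E(G)|] = 159 − 79/5 = 716/5.
Numerically: ≈ 143.200.
(This is only a lower bound; the true E[α(G)] may be larger.)

E[α(G)] ≥ 716/5 ≈ 143.200.


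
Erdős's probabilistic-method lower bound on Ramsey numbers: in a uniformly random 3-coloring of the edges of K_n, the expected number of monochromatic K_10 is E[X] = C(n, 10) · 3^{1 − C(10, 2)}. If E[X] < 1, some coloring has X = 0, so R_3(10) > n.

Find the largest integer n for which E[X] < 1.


We need C(n, 10) · 3^{1 − 45} < 1, i.e. C(n, 10) < 3^{45 − 1} = 984770902183611232881.
Check values of n near the boundary:
  n = 572: C(572, 10) = 954640815642161682606; 954640815642161682606 < 984770902183611232881? YES
  n = 573: C(573, 10) = 971597135635805762226; 971597135635805762226 < 984770902183611232881? YES
  n = 574: C(574, 10) = 988824035203816502691; 988824035203816502691 < 984770902183611232881? NO
  n = 575: C(575, 10) = 1006325345561406175305; 1006325345561406175305 < 984770902183611232881? NO
The largest n with C(n, 10) < 984770902183611232881 is n = 573 (where E[X] = 35985079097622435638/36472996377170786403 ≈ 0.986623). Hence R_3(10) > 573, i.e. R_3(10) ≥ 574.

Largest n = 573; hence R_3(10) > 573.


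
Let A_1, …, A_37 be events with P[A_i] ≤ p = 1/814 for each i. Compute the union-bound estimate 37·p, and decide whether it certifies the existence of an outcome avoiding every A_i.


Union bound: P[∪_{i=1}^{37} A_i] ≤ Σ_i P[A_i] ≤ 37·p = 37·(1/814) = 1/22.
Numerically: 1/22 ≈ 0.0455.
Is 1/22 < 1? YES.
Since P[∪ A_i] ≤ 1/22 < 1, the complement has P[∩ A_i^c] ≥ 1 − 1/22 = 21/22 > 0, so some outcome avoids every A_i.

37·p = 1/22 ≈ 0.0455; existence CERTIFIED by the union bound.


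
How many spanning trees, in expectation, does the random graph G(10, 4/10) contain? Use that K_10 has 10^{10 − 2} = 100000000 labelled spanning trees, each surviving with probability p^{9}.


K_10 has 10^{10 − 2} = 100000000 labelled spanning trees.
For each such spanning tree H, let X_H = 1 if all 9 edges of H are present in G. Then P[X_H = 1] = p^{9} = (2/5)^{9} = 512/1953125.
Summing the indicators: E[X] = Σ_H E[X_H] = 100000000 · p^{9} = 100000000 · 512/1953125 = 131072/5.
Numerically: E[X] ≈ 26214.

E[X] = 100000000 · (2/5)^{9} = 131072/5 ≈ 26214.


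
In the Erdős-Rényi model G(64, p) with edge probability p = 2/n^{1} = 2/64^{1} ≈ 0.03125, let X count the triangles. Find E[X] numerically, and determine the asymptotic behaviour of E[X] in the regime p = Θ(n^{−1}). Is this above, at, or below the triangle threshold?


Number of potential triangles: C(64, 3) = 41664.
Each occurs with probability p³ ≈ (0.03125)³ ≈ 3.0517578e-05.
By linearity: E[X] = C(64, 3)·p³ ≈ 41664 · 3.0517578e-05 ≈ 1.27148.
Here α = 1, so p = 2/n is exactly at the triangle threshold p ~ 1/n. Asymptotically E[X] → c³/6 = 2³/6 = 4/3 ≈ 1.33333, a bounded constant. In this regime the triangle count is asymptotically Poisson(c³/6).

E[X] ≈ 1.27148; in regime p = Θ(1/n^{1}) E[X] stays bounded (at the triangle threshold p ~ 1/n).


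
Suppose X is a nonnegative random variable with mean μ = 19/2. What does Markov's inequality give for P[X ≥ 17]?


μ = E[X] = 19/2, a = 17.
Markov: P[X ≥ 17] ≤ μ/a = (19/2)/17 = 19/34.
Numerically: ≈ 0.55882.
(Since a = 17 > μ = 9.50000, the bound 19/34 is < 1 and informative.)

P[X ≥ 17] ≤ 19/34 ≈ 0.55882.


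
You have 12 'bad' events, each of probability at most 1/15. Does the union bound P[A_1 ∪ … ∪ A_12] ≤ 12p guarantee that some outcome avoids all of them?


Union bound: P[∪_{i=1}^{12} A_i] ≤ Σ_i P[A_i] ≤ 12·p = 12·(1/15) = 4/5.
Numerically: 4/5 ≈ 0.80000.
Is 4/5 < 1? YES.
Since P[∪ A_i] ≤ 4/5 < 1, the complement has P[∩ A_i^c] ≥ 1 − 4/5 = 1/5 > 0, so some outcome avoids every A_i.

12·p = 4/5 ≈ 0.80000; existence CERTIFIED by the union bound.


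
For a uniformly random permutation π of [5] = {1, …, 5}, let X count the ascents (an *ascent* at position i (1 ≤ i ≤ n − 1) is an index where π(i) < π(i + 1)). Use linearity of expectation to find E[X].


Write X = Σ X_I over i = 1, …, 4, with X_I the indicator of one ascent.
There are 4 indicators.
For each fixed i, the pair (π(i), π(i+1)) is a uniformly random ordered pair of distinct values from {1, …, 5}; by symmetry P[π(i) < π(i+1)] = 1/2.
By linearity: E[X] = 4 · (1/2) = (5 − 1) · (1/2) = 2 ≈ 2.000.

E[X] = 2 = 2.000.


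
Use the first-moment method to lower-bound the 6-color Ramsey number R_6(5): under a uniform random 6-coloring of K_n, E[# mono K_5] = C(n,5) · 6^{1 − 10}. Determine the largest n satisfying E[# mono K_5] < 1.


We need C(n, 5) · 6^{1 − 10} < 1, i.e. C(n, 5) < 6^{10 − 1} = 10077696.
Check values of n near the boundary:
  n = 65: C(65, 5) = 8259888; 8259888 < 10077696? YES
  n = 66: C(66, 5) = 8936928; 8936928 < 10077696? YES
  n = 67: C(67, 5) = 9657648; 9657648 < 10077696? YES
  n = 68: C(68, 5) = 10424128; 10424128 < 10077696? NO
  n = 69: C(69, 5) = 11238513; 11238513 < 10077696? NO
The largest n with C(n, 5) < 10077696 is n = 67 (where E[X] = 67067/69984 ≈ 0.9583). Hence R_6(5) > 67, i.e. R_6(5) ≥ 68.

Largest n = 67; hence R_6(5) > 67.


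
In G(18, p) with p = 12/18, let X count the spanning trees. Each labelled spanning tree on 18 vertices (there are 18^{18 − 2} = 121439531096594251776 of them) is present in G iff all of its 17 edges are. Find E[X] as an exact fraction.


K_18 has 18^{18 − 2} = 121439531096594251776 labelled spanning trees.
For each such spanning tree H, let X_H = 1 if all 17 edges of H are present in G. Then P[X_H = 1] = p^{17} = (2/3)^{17} = 131072/129140163.
Summing the indicators: E[X] = Σ_H E[X_H] = 121439531096594251776 · p^{17} = 121439531096594251776 · 131072/129140163 = 123256172596690944.
Numerically: E[X] ≈ 1.233e+17.

E[X] = 121439531096594251776 · (2/3)^{17} = 123256172596690944 ≈ 1.233e+17.


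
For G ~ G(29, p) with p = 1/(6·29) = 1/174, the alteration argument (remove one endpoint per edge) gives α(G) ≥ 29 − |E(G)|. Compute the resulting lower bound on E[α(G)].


E[|E(G)|] = C(29, 2)·p = 406 · (1/174) = 7/3.
E[α(G)] ≥ n − E[|E(G)|] = 29 − 7/3 = 80/3.
Numerically: ≈ 26.66667.
(This is only a lower bound; the true E[α(G)] may be larger.)

E[α(G)] ≥ 80/3 ≈ 26.66667.


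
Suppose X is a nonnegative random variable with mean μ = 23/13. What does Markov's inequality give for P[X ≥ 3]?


μ = E[X] = 23/13, a = 3.
Markov: P[X ≥ 3] ≤ μ/a = (23/13)/3 = 23/39.
Numerically: ≈ 0.58974.
(Since a = 3 > μ = 1.76923, the bound 23/39 is < 1 and informative.)

P[X ≥ 3] ≤ 23/39 ≈ 0.58974.


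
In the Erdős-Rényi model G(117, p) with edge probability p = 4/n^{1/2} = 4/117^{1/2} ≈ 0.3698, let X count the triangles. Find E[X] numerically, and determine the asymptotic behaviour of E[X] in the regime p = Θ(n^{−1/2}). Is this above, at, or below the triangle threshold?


Number of potential triangles: C(117, 3) = 260130.
Each occurs with probability p³ ≈ (0.3698)³ ≈ 5.05709581e-02.
By linearity: E[X] = C(117, 3)·p³ ≈ 260130 · 5.05709581e-02 ≈ 13155.023320.
Since α = 1/2 < 1, p = c/n^{1/2} ≫ 1/n is above the triangle threshold p ~ 1/n. Asymptotically E[X] ~ (c³/6)·n^{3(1−α)} = (4³/6)·n^{1.5} → ∞; triangles are abundant w.h.p.

E[X] ≈ 13155.023320; in regime p = Θ(1/n^{1/2}) E[X] diverges (above the triangle threshold p ~ 1/n).


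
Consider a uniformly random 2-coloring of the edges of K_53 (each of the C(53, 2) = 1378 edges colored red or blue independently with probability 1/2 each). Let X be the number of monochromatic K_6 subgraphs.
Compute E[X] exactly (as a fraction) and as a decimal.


Let X = Σ_S X_S over the C(53, 6) = 22957480 subsets S of size 6, where X_S = 1 if the K_6 on S is monochromatic.
For a fixed S, the K_6 on S has C(6, 2) = 15 edges. P[all 15 edges red] = (1/2)^15, and likewise for blue, so P[monochromatic] = 2·(1/2)^15 = 2^{1 − 15} = 1/16384.
Summing: E[X] = C(53, 6) · 2^{1 − 15} = 22957480 · 1/16384 = 2869685/2048.
Numerically: E[X] ≈ 1401.2134.

E[X] = C(53,6)·2^(1−C(6,2)) = 2869685/2048 ≈ 1401.2134.


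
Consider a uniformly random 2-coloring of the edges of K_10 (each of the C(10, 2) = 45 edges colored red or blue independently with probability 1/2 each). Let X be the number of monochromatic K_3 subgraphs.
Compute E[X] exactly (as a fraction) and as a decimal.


Let X = Σ_S X_S over the C(10, 3) = 120 subsets S of size 3, where X_S = 1 if the K_3 on S is monochromatic.
For a fixed S, the K_3 on S has C(3, 2) = 3 edges. P[all 3 edges red] = (1/2)^3, and likewise for blue, so P[monochromatic] = 2·(1/2)^3 = 2^{1 − 3} = 1/4.
By linearity of expectation: E[X] = C(10, 3) · 2^{1 − 3} = 120 · 1/4 = 30.
Numerically: E[X] ≈ 30.000.

E[X] = C(10,3)·2^(1−C(3,2)) = 30 ≈ 30.000.


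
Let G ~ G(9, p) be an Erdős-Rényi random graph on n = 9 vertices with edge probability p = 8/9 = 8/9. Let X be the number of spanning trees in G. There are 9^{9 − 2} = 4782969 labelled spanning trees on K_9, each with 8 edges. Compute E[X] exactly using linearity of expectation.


K_9 has 9^{9 − 2} = 4782969 labelled spanning trees.
For each such spanning tree H, let X_H = 1 if all 8 edges of H are present in G. Then P[X_H = 1] = p^{8} = (8/9)^{8} = 16777216/43046721.
By linearity of expectation: E[X] = Σ_H E[X_H] = 4782969 · p^{8} = 4782969 · 16777216/43046721 = 16777216/9.
Numerically: E[X] ≈ 1.864e+06.

E[X] = 4782969 · (8/9)^{8} = 16777216/9 ≈ 1.864e+06.


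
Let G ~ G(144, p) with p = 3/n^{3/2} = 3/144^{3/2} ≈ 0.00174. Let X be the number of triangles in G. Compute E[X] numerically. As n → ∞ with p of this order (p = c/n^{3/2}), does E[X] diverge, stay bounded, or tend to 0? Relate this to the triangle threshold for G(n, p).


Number of potential triangles: C(144, 3) = 487344.
Each occurs with probability p³ ≈ (0.00174)³ ≈ 5.23278e-09.
By linearity: E[X] = C(144, 3)·p³ ≈ 487344 · 5.23278e-09 ≈ 0.003.
Since α = 3/2 > 1, p = c/n^{3/2} = o(1/n) is below the triangle threshold p ~ 1/n. Asymptotically E[X] ~ (c³/6)·n^{3(1−α)} = (3³/6)·n^{-1.5} → 0, so by Markov's inequality G has no triangles w.h.p.

E[X] ≈ 0.003; in regime p = Θ(1/n^{3/2}) E[X] tends to 0 (below the triangle threshold p ~ 1/n).


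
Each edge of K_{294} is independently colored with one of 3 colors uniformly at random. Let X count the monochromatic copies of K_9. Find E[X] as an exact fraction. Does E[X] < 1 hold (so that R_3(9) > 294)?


E[X] = C(294, 9) · 3^{1 − 36} = 39963546001186808 · 3^{−35} = 39963546001186808/50031545098999707.
As a reduced fraction: E[X] = 39963546001186808/50031545098999707 ≈ 0.79877.
Is E[X] < 1? YES.
Since E[X] < 1, there exists a 3-coloring of K_{294} with no monochromatic K_9; hence R_3(9) > 294.

E[X] = 39963546001186808/50031545098999707 ≈ 0.79877; E[X] < 1, so R_3(9) > 294.


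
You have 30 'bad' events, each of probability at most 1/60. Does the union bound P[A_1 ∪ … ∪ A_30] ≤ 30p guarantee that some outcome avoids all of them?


Union bound: P[∪_{i=1}^{30} A_i] ≤ Σ_i P[A_i] ≤ 30·p = 30·(1/60) = 1/2.
Numerically: 1/2 ≈ 0.500.
Is 1/2 < 1? YES.
Since P[∪ A_i] ≤ 1/2 < 1, the complement has P[∩ A_i^c] ≥ 1 − 1/2 = 1/2 > 0, so some outcome avoids every A_i.

30·p = 1/2 ≈ 0.500; existence CERTIFIED by the union bound.


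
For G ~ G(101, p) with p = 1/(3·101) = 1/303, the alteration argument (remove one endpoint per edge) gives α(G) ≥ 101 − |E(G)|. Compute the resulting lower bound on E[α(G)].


E[|E(G)|] = C(101, 2)·p = 5050 · (1/303) = 50/3.
E[α(G)] ≥ n − E[|E(G)|] = 101 − 50/3 = 253/3.
Numerically: ≈ 84.3333.
(This is only a lower bound; the true E[α(G)] may be larger.)

E[α(G)] ≥ 253/3 ≈ 84.3333.


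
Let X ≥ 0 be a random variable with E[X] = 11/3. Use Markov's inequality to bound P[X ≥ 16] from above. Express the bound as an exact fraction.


μ = E[X] = 11/3, a = 16.
Markov: P[X ≥ 16] ≤ μ/a = (11/3)/16 = 11/48.
Numerically: ≈ 0.2292.
(Since a = 16 > μ = 3.6667, the bound 11/48 is < 1 and informative.)

P[X ≥ 16] ≤ 11/48 ≈ 0.2292.


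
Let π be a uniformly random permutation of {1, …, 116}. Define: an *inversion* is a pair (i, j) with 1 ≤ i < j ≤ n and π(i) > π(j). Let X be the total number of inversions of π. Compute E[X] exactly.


Write X = Σ X_I over the C(116, 2) = 6670 pairs i < j, with X_I the indicator of one inversion.
There are 6670 indicators.
For each fixed pair i < j, the values π(i) and π(j) are two distinct elements of {1, …, 116} in uniformly random order; by symmetry P[π(i) > π(j)] = 1/2.
By linearity: E[X] = 6670 · (1/2) = C(116, 2) · (1/2) = 6670/2 = 3335 ≈ 3335.000000.

E[X] = 3335 = 3335.000000.


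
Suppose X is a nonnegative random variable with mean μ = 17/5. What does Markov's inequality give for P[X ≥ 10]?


μ = E[X] = 17/5, a = 10.
Markov: P[X ≥ 10] ≤ μ/a = (17/5)/10 = 17/50.
Numerically: ≈ 0.340.
(Since a = 10 > μ = 3.400, the bound 17/50 is < 1 and informative.)

P[X ≥ 10] ≤ 17/50 ≈ 0.340.


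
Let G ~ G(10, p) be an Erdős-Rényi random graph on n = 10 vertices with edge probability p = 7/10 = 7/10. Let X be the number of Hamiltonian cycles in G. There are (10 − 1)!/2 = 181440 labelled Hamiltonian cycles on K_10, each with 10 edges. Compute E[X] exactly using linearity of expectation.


K_10 has (10 − 1)!/2 = 181440 labelled Hamiltonian cycles.
For each such Hamiltonian cycle H, let X_H = 1 if all 10 edges of H are present in G. Then P[X_H = 1] = p^{10} = (7/10)^{10} = 282475249/10000000000.
By linearity: E[X] = Σ_H E[X_H] = 181440 · p^{10} = 181440 · 282475249/10000000000 = 160163466183/31250000.
Numerically: E[X] ≈ 5125.

E[X] = 181440 · (7/10)^{10} = 160163466183/31250000 ≈ 5125.


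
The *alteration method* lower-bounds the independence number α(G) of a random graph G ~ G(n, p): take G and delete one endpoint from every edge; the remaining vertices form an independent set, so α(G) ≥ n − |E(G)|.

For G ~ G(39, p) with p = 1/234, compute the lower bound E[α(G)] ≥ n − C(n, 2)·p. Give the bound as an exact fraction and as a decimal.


E[|E(G)|] = C(39, 2)·p = 741 · (1/234) = 19/6.
E[α(G)] ≥ n − E[|E(G)|] = 39 − 19/6 = 215/6.
Numerically: ≈ 35.833333.
(This is only a lower bound; the true E[α(G)] may be larger.)

E[α(G)] ≥ 215/6 ≈ 35.833333.


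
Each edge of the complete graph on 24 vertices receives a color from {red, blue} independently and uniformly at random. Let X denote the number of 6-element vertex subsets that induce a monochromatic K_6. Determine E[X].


Let X = Σ_S X_S over the C(24, 6) = 134596 subsets S of size 6, where X_S = 1 if the K_6 on S is monochromatic.
For a fixed S, the K_6 on S has C(6, 2) = 15 edges. P[all 15 edges red] = (1/2)^15, and likewise for blue, so P[monochromatic] = 2·(1/2)^15 = 2^{1 − 15} = 1/16384.
Summing: E[X] = C(24, 6) · 2^{1 − 15} = 134596 · 1/16384 = 33649/4096.
Numerically: E[X] ≈ 8.21509.

E[X] = C(24,6)·2^(1−C(6,2)) = 33649/4096 ≈ 8.21509.


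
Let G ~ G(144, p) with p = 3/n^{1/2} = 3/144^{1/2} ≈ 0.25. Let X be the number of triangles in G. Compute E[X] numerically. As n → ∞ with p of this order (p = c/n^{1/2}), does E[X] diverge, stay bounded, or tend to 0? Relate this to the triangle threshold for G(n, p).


Number of potential triangles: C(144, 3) = 487344.
Each occurs with probability p³ ≈ (0.25)³ ≈ 1.5625000e-02.
By linearity: E[X] = C(144, 3)·p³ ≈ 487344 · 1.5625000e-02 ≈ 7614.75000.
Since α = 1/2 < 1, p = c/n^{1/2} ≫ 1/n is above the triangle threshold p ~ 1/n. Asymptotically E[X] ~ (c³/6)·n^{3(1−α)} = (3³/6)·n^{1.5} → ∞; triangles are abundant w.h.p.

E[X] ≈ 7614.75000; in regime p = Θ(1/n^{1/2}) E[X] diverges (above the triangle threshold p ~ 1/n).
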